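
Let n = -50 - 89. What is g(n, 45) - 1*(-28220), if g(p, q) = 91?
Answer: 28311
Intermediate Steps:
n = -139
g(n, 45) - 1*(-28220) = 91 - 1*(-28220) = 91 + 28220 = 28311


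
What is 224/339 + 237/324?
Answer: 16991/12204 ≈ 1.3922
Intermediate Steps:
224/339 + 237/324 = 224*(1/339) + 237*(1/324) = 224/339 + 79/108 = 16991/12204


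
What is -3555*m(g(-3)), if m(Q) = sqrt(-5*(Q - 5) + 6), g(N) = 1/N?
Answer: -8295*sqrt(6) ≈ -20319.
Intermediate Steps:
m(Q) = sqrt(31 - 5*Q) (m(Q) = sqrt(-5*(-5 + Q) + 6) = sqrt((25 - 5*Q) + 6) = sqrt(31 - 5*Q))
-3555*m(g(-3)) = -3555*sqrt(31 - 5/(-3)) = -3555*sqrt(31 - 5*(-1/3)) = -3555*sqrt(31 + 5/3) = -8295*sqrt(6)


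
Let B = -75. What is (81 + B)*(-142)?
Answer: -852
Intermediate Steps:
(81 + B)*(-142) = (81 - 75)*(-142) = 6*(-142) = -852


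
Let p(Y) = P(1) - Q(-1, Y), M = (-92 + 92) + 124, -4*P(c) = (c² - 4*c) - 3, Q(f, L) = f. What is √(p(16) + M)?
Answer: √506/2 ≈ 11.247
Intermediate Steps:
P(c) = ¾ + c - c²/4 (P(c) = -((c² - 4*c) - 3)/4 = -(-3 + c² - 4*c)/4 = ¾ + c - c²/4)
M = 124 (M = 0 + 124 = 124)
p(Y) = 5/2 (p(Y) = (¾ + 1 - ¼*1²) - 1*(-1) = (¾ + 1 - ¼*1) + 1 = (¾ + 1 - ¼) + 1 = 3/2 + 1 = 5/2)
√(p(16) + M) = √(5/2 + 124) = √(253/2) = √506/2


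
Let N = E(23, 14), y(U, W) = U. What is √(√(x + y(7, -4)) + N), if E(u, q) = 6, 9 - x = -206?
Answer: √(6 + √222) ≈ 4.5716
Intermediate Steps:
x = 215 (x = 9 - 1*(-206) = 9 + 206 = 215)
N = 6
√(√(x + y(7, -4)) + N) = √(√(215 + 7) + 6) = √(√222 + 6) = √(6 + √222)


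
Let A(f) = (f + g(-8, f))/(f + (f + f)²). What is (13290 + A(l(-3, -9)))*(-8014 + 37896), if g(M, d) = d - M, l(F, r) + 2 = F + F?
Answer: 12311055298/31 ≈ 3.9713e+8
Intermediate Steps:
l(F, r) = -2 + 2*F (l(F, r) = -2 + (F + F) = -2 + 2*F)
A(f) = (8 + 2*f)/(f + 4*f²) (A(f) = (f + (f - 1*(-8)))/(f + (f + f)²) = (f + (f + 8))/(f + (2*f)²) = (f + (8 + f))/(f + 4*f²) = (8 + 2*f)/(f + 4*f²))
(13290 + A(l(-3, -9)))*(-8014 + 37896) = (13290 + 2*(4 + (-2 + 2*(-3)))/((-2 + 2*(-3))*(1 + 4*(-2 + 2*(-3)))))*(-8014 + 37896) = (13290 + 2*(4 + (-2 - 6))/((-2 - 6)*(1 + 4*(-2 - 6))))*29882 = (13290 + 2*(4 - 8)/(-8*(1 + 4*(-8))))*29882 = (13290 + 2*(-⅛)*(-4)/(1 - 32))*29882 = (13290 + 2*(-⅛)*(-4)/(-31))*29882 = (13290 + 2*(-⅛)*(-1/31)*(-4))*29882 = (13290 - 1/31)*29882 = (411989/31)*29882 = 12311055298/31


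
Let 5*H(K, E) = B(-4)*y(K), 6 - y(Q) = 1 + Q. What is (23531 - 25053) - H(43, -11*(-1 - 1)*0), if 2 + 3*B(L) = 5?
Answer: -7572/5 ≈ -1514.4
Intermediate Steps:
B(L) = 1 (B(L) = -⅔ + (⅓)*5 = -⅔ + 5/3 = 1)
y(Q) = 5 - Q (y(Q) = 6 - (1 + Q) = 6 + (-1 - Q) = 5 - Q)
H(K, E) = 1 - K/5 (H(K, E) = (1*(5 - K))/5 = (5 - K)/5 = 1 - K/5)
(23531 - 25053) - H(43, -11*(-1 - 1)*0) = (23531 - 25053) - (1 - ⅕*43) = -1522 - (1 - 43/5) = -1522 - 1*(-38/5) = -1522 + 38/5 = -7572/5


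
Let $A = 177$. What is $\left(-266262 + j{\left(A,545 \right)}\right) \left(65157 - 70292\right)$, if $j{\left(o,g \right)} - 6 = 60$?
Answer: $1366916460$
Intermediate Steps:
$j{\left(o,g \right)} = 66$ ($j{\left(o,g \right)} = 6 + 60 = 66$)
$\left(-266262 + j{\left(A,545 \right)}\right) \left(65157 - 70292\right) = \left(-266262 + 66\right) \left(65157 - 70292\right) = \left(-266196\right) \left(-5135\right) = 1366916460$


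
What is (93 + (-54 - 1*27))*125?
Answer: 1500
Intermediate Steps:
(93 + (-54 - 1*27))*125 = (93 + (-54 - 27))*125 = (93 - 81)*125 = 12*125 = 1500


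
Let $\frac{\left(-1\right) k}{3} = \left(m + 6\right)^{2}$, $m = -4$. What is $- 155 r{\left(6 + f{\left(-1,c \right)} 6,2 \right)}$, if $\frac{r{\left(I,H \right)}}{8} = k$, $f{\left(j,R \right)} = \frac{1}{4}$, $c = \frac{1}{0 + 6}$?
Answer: $14880$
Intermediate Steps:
$c = \frac{1}{6} \approx 0.16667$
$f{\left(j,R \right)} = \frac{1}{4}$
$k = -12$ ($k = - 3 \left(-4 + 6\right)^{2} = - 3 \cdot 2^{2} = \left(-3\right) 4 = -12$)
$r{\left(I,H \right)} = -96$ ($r{\left(I,H \right)} = 8 \left(-12\right) = -96$)
$- 155 r{\left(6 + f{\left(-1,c \right)} 6,2 \right)} = \left(-155\right) \left(-96\right) = 14880$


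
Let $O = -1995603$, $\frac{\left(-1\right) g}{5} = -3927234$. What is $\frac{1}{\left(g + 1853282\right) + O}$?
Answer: $\frac{1}{19493849} \approx 5.1298 \cdot 10^{-8}$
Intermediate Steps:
$g = 19636170$ ($g = \left(-5\right) \left(-3927234\right) = 19636170$)
$\frac{1}{\left(g + 1853282\right) + O} = \frac{1}{\left(19636170 + 1853282\right) - 1995603} = \frac{1}{21489452 - 1995603} = \frac{1}{19493849}$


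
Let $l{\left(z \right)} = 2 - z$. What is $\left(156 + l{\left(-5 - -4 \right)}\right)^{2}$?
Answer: $25281$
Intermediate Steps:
$\left(156 + l{\left(-5 - -4 \right)}\right)^{2} = \left(156 + \left(2 - \left(-5 - -4\right)\right)\right)^{2} = \left(156 + \left(2 - \left(-5 + 4\right)\right)\right)^{2} = \left(156 + \left(2 - -1\right)\right)^{2} = \left(156 + \left(2 + 1\right)\right)^{2} = \left(156 + 3\right)^{2} = 159^{2} = 25281$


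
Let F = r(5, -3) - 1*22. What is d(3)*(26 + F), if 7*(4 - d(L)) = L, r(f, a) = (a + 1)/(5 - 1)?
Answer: 25/2 ≈ 12.500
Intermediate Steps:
r(f, a) = ¼ + a/4 (r(f, a) = (1 + a)/4 = (1 + a)*(¼) = ¼ + a/4)
d(L) = 4 - L/7
F = -45/2 (F = (¼ + (¼)*(-3)) - 1*22 = (¼ - ¾) - 22 = -½ - 22 = -45/2 ≈ -22.500)
d(3)*(26 + F) = (4 - ⅐*3)*(26 - 45/2) = (4 - 3/7)*(7/2) = (25/7)*(7/2) = 25/2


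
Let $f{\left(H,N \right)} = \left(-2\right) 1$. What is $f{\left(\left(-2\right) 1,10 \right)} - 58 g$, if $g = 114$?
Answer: $-6614$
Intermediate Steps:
$f{\left(H,N \right)} = -2$
$f{\left(\left(-2\right) 1,10 \right)} - 58 g = -2 - 6612 = -6614$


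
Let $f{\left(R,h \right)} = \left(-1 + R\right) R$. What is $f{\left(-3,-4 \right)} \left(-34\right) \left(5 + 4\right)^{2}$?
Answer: $-33048$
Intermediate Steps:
$f{\left(R,h \right)} = R \left(-1 + R\right)$
$f{\left(-3,-4 \right)} \left(-34\right) \left(5 + 4\right)^{2} = - 3 \left(-1 - 3\right) \left(-34\right) \left(5 + 4\right)^{2} = \left(-3\right) \left(-4\right) \left(-34\right) 9^{2} = 12 \left(-34\right) 81 = \left(-408\right) 81 = -33048$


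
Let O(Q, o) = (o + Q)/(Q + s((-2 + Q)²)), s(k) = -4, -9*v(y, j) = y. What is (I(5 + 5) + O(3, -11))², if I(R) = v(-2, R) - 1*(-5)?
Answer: 14161/81 ≈ 174.83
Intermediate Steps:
v(y, j) = -y/9
I(R) = 47/9 (I(R) = -⅑*(-2) - 1*(-5) = 2/9 + 5 = 47/9)
O(Q, o) = (Q + o)/(-4 + Q) (O(Q, o) = (o + Q)/(Q - 4) = (Q + o)/(-4 + Q))
(I(5 + 5) + O(3, -11))² = (47/9 + (3 - 11)/(-4 + 3))² = (47/9 - 8/(-1))² = (47/9 - 1*(-8))² = (47/9 + 8)² = (119/9)² = 14161/81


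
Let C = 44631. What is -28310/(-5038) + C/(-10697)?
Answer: 2052134/1418197 ≈ 1.4470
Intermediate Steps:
-28310/(-5038) + C/(-10697) = -28310/(-5038) + 44631/(-10697) = -28310*(-1/5038) + 44631*(-1/10697) = 14155/2519 - 2349/563 = 2052134/1418197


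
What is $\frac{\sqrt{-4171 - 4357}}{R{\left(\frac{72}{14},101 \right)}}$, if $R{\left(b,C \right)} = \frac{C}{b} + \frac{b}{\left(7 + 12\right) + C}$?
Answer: $\frac{5040 i \sqrt{533}}{24799} \approx 4.692 i$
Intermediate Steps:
$R{\left(b,C \right)} = \frac{C}{b} + \frac{b}{19 + C}$
$\frac{\sqrt{-4171 - 4357}}{R{\left(\frac{72}{14},101 \right)}} = \frac{\sqrt{-4171 - 4357}}{\frac{1}{72 \cdot \frac{1}{14}} \frac{1}{19 + 101} \left(101^{2} + \left(\frac{72}{14}\right)^{2} + 19 \cdot 101\right)} = \frac{\sqrt{-8528}}{\frac{1}{72 \cdot \frac{1}{14}} \cdot \frac{1}{120} \left(10201 + \left(72 \cdot \frac{1}{14}\right)^{2} + 1919\right)} = \frac{4 i \sqrt{533}}{\frac{1}{\frac{36}{7}} \cdot \frac{1}{120} \left(10201 + \left(\frac{36}{7}\right)^{2} + 1919\right)} = \frac{4 i \sqrt{533}}{\frac{7}{36} \cdot \frac{1}{120} \left(10201 + \frac{1296}{49} + 1919\right)} = \frac{4 i \sqrt{533}}{\frac{7}{36} \cdot \frac{1}{120} \cdot \frac{595176}{49}} = \frac{4 i \sqrt{533}}{\frac{24799}{1260}} = 4 i \sqrt{533} \cdot \frac{1260}{24799} = \frac{5040 i \sqrt{533}}{24799}$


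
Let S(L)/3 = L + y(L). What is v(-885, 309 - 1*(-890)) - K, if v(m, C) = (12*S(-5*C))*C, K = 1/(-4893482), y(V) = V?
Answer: -2532554862005519/4893482 ≈ -5.1754e+8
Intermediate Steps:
S(L) = 6*L (S(L) = 3*(L + L) = 3*(2*L) = 6*L)
K = -1/4893482 ≈ -2.0435e-7
v(m, C) = -360*C**2 (v(m, C) = (12*(6*(-5*C)))*C = (12*(-30*C))*C = (-360*C)*C = -360*C**2)
v(-885, 309 - 1*(-890)) - K = -360*(309 - 1*(-890))**2 - 1*(-1/4893482) = -360*(309 + 890)**2 + 1/4893482 = -360*1199**2 + 1/4893482 = -360*1437601 + 1/4893482 = -517536360 + 1/4893482 = -2532554862005519/4893482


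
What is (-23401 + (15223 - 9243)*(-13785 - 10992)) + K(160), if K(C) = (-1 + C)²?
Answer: -148164580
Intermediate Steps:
(-23401 + (15223 - 9243)*(-13785 - 10992)) + K(160) = (-23401 + (15223 - 9243)*(-13785 - 10992)) + (-1 + 160)² = (-23401 + 5980*(-24777)) + 159² = (-23401 - 148166460) + 25281 = -148189861 + 25281 = -148164580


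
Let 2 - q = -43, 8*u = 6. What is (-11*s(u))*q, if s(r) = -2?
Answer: 990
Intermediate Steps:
u = ¾ (u = (⅛)*6 = ¾ ≈ 0.75000)
q = 45 (q = 2 - 1*(-43) = 2 + 43 = 45)
(-11*s(u))*q = -11*(-2)*45 = 22*45 = 990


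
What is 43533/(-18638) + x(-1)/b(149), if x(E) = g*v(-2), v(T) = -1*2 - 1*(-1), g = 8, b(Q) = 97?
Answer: -4371805/1807886 ≈ -2.4182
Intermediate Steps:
v(T) = -1 (v(T) = -2 + 1 = -1)
x(E) = -8 (x(E) = 8*(-1) = -8)
43533/(-18638) + x(-1)/b(149) = 43533/(-18638) - 8/97 = 43533*(-1/18638) - 8*1/97 = -43533/18638 - 8/97 = -4371805/1807886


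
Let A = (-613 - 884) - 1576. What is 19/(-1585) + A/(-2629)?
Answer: 4820754/4166965 ≈ 1.1569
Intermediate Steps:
A = -3073 (A = -1497 - 1576 = -3073)
19/(-1585) + A/(-2629) = 19/(-1585) - 3073/(-2629) = 19*(-1/1585) - 3073*(-1/2629) = -19/1585 + 3073/2629 = 4820754/4166965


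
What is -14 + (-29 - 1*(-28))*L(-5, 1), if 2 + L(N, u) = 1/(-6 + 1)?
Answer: -59/5 ≈ -11.800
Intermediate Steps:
L(N, u) = -11/5 (L(N, u) = -2 + 1/(-6 + 1) = -2 + 1/(-5) = -2 - ⅕ = -11/5)
-14 + (-29 - 1*(-28))*L(-5, 1) = -14 + (-29 - 1*(-28))*(-11/5) = -14 + (-29 + 28)*(-11/5) = -14 - 1*(-11/5) = -14 + 11/5 = -59/5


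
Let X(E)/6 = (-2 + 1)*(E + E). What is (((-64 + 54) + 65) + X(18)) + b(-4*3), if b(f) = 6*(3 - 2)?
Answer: -155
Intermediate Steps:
X(E) = -12*E (X(E) = 6*((-2 + 1)*(E + E)) = 6*(-2*E) = -12*E)
b(f) = 6 (b(f) = 6*1 = 6)
(((-64 + 54) + 65) + X(18)) + b(-4*3) = (((-64 + 54) + 65) - 12*18) + 6 = ((-10 + 65) - 216) + 6 = (55 - 216) + 6 = -161 + 6 = -155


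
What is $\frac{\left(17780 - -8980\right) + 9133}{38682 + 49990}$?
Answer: $\frac{35893}{88672} \approx 0.40478$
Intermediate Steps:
$\frac{\left(17780 - -8980\right) + 9133}{38682 + 49990} = \frac{\left(17780 + 8980\right) + 9133}{88672} = \left(26760 + 9133\right) \frac{1}{88672} = 35893 \cdot \frac{1}{88672} = \frac{35893}{88672}$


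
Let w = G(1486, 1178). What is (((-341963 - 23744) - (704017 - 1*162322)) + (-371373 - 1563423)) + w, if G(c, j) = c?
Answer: -2840712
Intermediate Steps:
w = 1486
(((-341963 - 23744) - (704017 - 1*162322)) + (-371373 - 1563423)) + w = (((-341963 - 23744) - (704017 - 1*162322)) + (-371373 - 1563423)) + 1486 = ((-365707 - (704017 - 162322)) - 1934796) + 1486 = ((-365707 - 1*541695) - 1934796) + 1486 = ((-365707 - 541695) - 1934796) + 1486 = (-907402 - 1934796) + 1486 = -2842198 + 1486 = -2840712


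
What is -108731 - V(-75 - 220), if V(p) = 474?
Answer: -109205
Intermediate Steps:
-108731 - V(-75 - 220) = -108731 - 1*474 = -108731 - 474 = -109205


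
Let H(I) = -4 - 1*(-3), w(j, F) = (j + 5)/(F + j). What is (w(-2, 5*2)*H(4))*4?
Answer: -3/2 ≈ -1.5000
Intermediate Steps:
w(j, F) = (5 + j)/(F + j)
H(I) = -1 (H(I) = -4 + 3 = -1)
(w(-2, 5*2)*H(4))*4 = (((5 - 2)/(5*2 - 2))*(-1))*4 = ((3/(10 - 2))*(-1))*4 = ((3/8)*(-1))*4 = -3/8*4 = -3/2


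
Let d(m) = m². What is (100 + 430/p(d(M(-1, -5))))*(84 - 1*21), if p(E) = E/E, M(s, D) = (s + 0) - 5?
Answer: 33390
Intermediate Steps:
M(s, D) = -5 + s (M(s, D) = s - 5 = -5 + s)
p(E) = 1
(100 + 430/p(d(M(-1, -5))))*(84 - 1*21) = (100 + 430/1)*(84 - 1*21) = (100 + 430*1)*(84 - 21) = (100 + 430)*63 = 530*63 = 33390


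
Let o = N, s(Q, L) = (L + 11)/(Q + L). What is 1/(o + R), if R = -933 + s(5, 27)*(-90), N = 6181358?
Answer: 8/49442545 ≈ 1.6180e-7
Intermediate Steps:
s(Q, L) = (11 + L)/(L + Q)
o = 6181358
R = -8319/8 (R = -933 + ((11 + 27)/(27 + 5))*(-90) = -933 + (38/32)*(-90) = -933 + ((1/32)*38)*(-90) = -933 + (19/16)*(-90) = -933 - 855/8 = -8319/8 ≈ -1039.9)
1/(o + R) = 1/(6181358 - 8319/8) = 1/(49442545/8) = 8/49442545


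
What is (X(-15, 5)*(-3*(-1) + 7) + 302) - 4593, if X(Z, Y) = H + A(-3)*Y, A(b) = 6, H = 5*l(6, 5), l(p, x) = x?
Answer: -3741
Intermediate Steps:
H = 25 (H = 5*5 = 25)
X(Z, Y) = 25 + 6*Y
(X(-15, 5)*(-3*(-1) + 7) + 302) - 4593 = ((25 + 6*5)*(-3*(-1) + 7) + 302) - 4593 = ((25 + 30)*(3 + 7) + 302) - 4593 = (55*10 + 302) - 4593 = (550 + 302) - 4593 = 852 - 4593 = -3741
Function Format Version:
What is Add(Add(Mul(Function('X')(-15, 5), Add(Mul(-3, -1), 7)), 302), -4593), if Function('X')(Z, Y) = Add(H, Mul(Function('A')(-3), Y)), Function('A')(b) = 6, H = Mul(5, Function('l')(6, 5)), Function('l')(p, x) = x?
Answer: -3741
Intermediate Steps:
H = 25 (H = Mul(5, 5) = 25)
Function('X')(Z, Y) = Add(25, Mul(6, Y))
Add(Add(Mul(Function('X')(-15, 5), Add(Mul(-3, -1), 7)), 302), -4593) = Add(Add(Mul(Add(25, Mul(6, 5)), Add(Mul(-3, -1), 7)), 302), -4593) = Add(Add(Mul(Add(25, 30), Add(3, 7)), 302), -4593) = Add(Add(Mul(55, 10), 302), -4593) = Add(Add(550, 302), -4593) = Add(852, -4593) = -3741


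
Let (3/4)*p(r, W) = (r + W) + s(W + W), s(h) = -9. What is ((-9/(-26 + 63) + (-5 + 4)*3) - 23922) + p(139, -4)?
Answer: -879018/37 ≈ -23757.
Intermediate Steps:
p(r, W) = -12 + 4*W/3 + 4*r/3 (p(r, W) = 4*((r + W) - 9)/3 = 4*((W + r) - 9)/3 = 4*(-9 + W + r)/3 = -12 + 4*W/3 + 4*r/3)
((-9/(-26 + 63) + (-5 + 4)*3) - 23922) + p(139, -4) = ((-9/(-26 + 63) + (-5 + 4)*3) - 23922) + (-12 + (4/3)*(-4) + (4/3)*139) = ((-9/37 - 1*3) - 23922) + (-12 - 16/3 + 556/3) = (((1/37)*(-9) - 3) - 23922) + 168 = ((-9/37 - 3) - 23922) + 168 = (-120/37 - 23922) + 168 = -885234/37 + 168 = -879018/37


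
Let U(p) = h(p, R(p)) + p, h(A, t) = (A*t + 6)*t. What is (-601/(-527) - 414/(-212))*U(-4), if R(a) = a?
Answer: -7948570/27931 ≈ -284.58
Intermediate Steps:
h(A, t) = t*(6 + A*t) (h(A, t) = (6 + A*t)*t = t*(6 + A*t))
U(p) = p + p*(6 + p²) (U(p) = p*(6 + p*p) + p = p*(6 + p²) + p = p + p*(6 + p²))
(-601/(-527) - 414/(-212))*U(-4) = (-601/(-527) - 414/(-212))*(-4*(7 + (-4)²)) = (-601*(-1/527) - 414*(-1/212))*(-4*(7 + 16)) = (601/527 + 207/106)*(-4*23) = (172795/55862)*(-92) = -7948570/27931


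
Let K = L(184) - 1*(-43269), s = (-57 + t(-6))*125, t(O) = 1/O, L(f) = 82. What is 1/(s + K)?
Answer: 6/217231 ≈ 2.7620e-5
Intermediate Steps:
s = -42875/6 (s = (-57 + 1/(-6))*125 = (-57 - 1/6)*125 = -343/6*125 = -42875/6 ≈ -7145.8)
K = 43351 (K = 82 - 1*(-43269) = 82 + 43269 = 43351)
1/(s + K) = 1/(-42875/6 + 43351) = 1/(217231/6) = 6/217231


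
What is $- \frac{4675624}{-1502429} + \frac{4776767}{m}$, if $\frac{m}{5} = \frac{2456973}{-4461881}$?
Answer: $- \frac{1392250504543367701}{802484236395} \approx -1.7349 \cdot 10^{6}$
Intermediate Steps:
$m = - \frac{12284865}{4461881}$ ($m = 5 \frac{2456973}{-4461881} = 5 \cdot 2456973 \left(- \frac{1}{4461881}\right) = 5 \left(- \frac{2456973}{4461881}\right) = - \frac{12284865}{4461881} \approx -2.7533$)
$- \frac{4675624}{-1502429} + \frac{4776767}{m} = - \frac{4675624}{-1502429} + \frac{4776767}{- \frac{12284865}{4461881}} = \left(-4675624\right) \left(- \frac{1}{1502429}\right) + 4776767 \left(- \frac{4461881}{12284865}\right) = \frac{203288}{65323} - \frac{21313365918727}{12284865} = - \frac{1392250504543367701}{802484236395}$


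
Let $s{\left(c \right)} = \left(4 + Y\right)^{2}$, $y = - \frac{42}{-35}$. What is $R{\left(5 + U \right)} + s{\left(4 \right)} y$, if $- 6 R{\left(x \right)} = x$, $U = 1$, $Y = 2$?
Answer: $\frac{211}{5} \approx 42.2$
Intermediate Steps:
$R{\left(x \right)} = - \frac{x}{6}$
$y = \frac{6}{5}$ ($y = \left(-42\right) \left(- \frac{1}{35}\right) = \frac{6}{5} \approx 1.2$)
$s{\left(c \right)} = 36$ ($s{\left(c \right)} = \left(4 + 2\right)^{2} = 6^{2} = 36$)
$R{\left(5 + U \right)} + s{\left(4 \right)} y = - \frac{5 + 1}{6} + 36 \cdot \frac{6}{5} = \left(- \frac{1}{6}\right) 6 + \frac{216}{5} = -1 + \frac{216}{5} = \frac{211}{5}$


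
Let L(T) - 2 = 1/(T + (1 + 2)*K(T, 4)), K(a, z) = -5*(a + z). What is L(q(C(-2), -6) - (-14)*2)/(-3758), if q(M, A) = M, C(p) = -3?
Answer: -819/1540780 ≈ -0.00053155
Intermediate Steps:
K(a, z) = -5*a - 5*z
L(T) = 2 + 1/(-60 - 14*T) (L(T) = 2 + 1/(T + (1 + 2)*(-5*T - 5*4)) = 2 + 1/(T + 3*(-5*T - 20)) = 2 + 1/(T + 3*(-20 - 5*T)) = 2 + 1/(T + (-60 - 15*T)) = 2 + 1/(-60 - 14*T))
L(q(C(-2), -6) - (-14)*2)/(-3758) = (7*(17 + 4*(-3 - (-14)*2))/(2*(30 + 7*(-3 - (-14)*2))))/(-3758) = (7*(17 + 4*(-3 - 1*(-28)))/(2*(30 + 7*(-3 - 1*(-28)))))*(-1/3758) = (7*(17 + 4*(-3 + 28))/(2*(30 + 7*(-3 + 28))))*(-1/3758) = (7*(17 + 4*25)/(2*(30 + 7*25)))*(-1/3758) = (7*(17 + 100)/(2*(30 + 175)))*(-1/3758) = ((7/2)*117/205)*(-1/3758) = ((7/2)*(1/205)*117)*(-1/3758) = (819/410)*(-1/3758) = -819/1540780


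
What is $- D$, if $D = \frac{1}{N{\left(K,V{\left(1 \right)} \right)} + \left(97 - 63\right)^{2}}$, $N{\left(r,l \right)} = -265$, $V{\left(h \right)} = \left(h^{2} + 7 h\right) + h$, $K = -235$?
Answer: $- \frac{1}{891} \approx -0.0011223$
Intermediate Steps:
$V{\left(h \right)} = h^{2} + 8 h$
$D = \frac{1}{891}$ ($D = \frac{1}{-265 + \left(97 - 63\right)^{2}} = \frac{1}{-265 + 34^{2}} = \frac{1}{-265 + 1156} = \frac{1}{891} \approx 0.0011223$)
$- D = \left(-1\right) \frac{1}{891} = - \frac{1}{891}$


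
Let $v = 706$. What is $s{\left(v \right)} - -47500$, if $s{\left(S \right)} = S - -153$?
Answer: $48359$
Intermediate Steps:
$s{\left(S \right)} = 153 + S$ ($s{\left(S \right)} = S + 153 = 153 + S$)
$s{\left(v \right)} - -47500 = \left(153 + 706\right) - -47500 = 859 + 47500 = 48359$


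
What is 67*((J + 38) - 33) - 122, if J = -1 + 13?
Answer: 1017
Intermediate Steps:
J = 12
67*((J + 38) - 33) - 122 = 67*((12 + 38) - 33) - 122 = 67*(50 - 33) - 122 = 67*17 - 122 = 1139 - 122 = 1017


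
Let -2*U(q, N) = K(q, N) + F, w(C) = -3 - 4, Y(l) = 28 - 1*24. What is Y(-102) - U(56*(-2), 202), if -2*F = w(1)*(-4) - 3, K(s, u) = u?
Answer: 395/4 ≈ 98.750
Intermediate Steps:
Y(l) = 4 (Y(l) = 28 - 24 = 4)
w(C) = -7
F = -25/2 (F = -(-7*(-4) - 3)/2 = -(28 - 3)/2 = -½*25 = -25/2 ≈ -12.500)
U(q, N) = 25/4 - N/2 (U(q, N) = -(N - 25/2)/2 = -(-25/2 + N)/2 = 25/4 - N/2)
Y(-102) - U(56*(-2), 202) = 4 - (25/4 - ½*202) = 4 - (25/4 - 101) = 4 - 1*(-379/4) = 4 + 379/4 = 395/4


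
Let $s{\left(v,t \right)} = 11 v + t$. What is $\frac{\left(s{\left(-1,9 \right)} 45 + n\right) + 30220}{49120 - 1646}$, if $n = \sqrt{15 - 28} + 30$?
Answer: $\frac{15080}{23737} + \frac{i \sqrt{13}}{47474} \approx 0.63529 + 7.5948 \cdot 10^{-5} i$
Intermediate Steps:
$s{\left(v,t \right)} = t + 11 v$
$n = 30 + i \sqrt{13}$ ($n = \sqrt{-13} + 30 = i \sqrt{13} + 30 = 30 + i \sqrt{13} \approx 30.0 + 3.6056 i$)
$\frac{\left(s{\left(-1,9 \right)} 45 + n\right) + 30220}{49120 - 1646} = \frac{\left(\left(9 + 11 \left(-1\right)\right) 45 + \left(30 + i \sqrt{13}\right)\right) + 30220}{49120 - 1646} = \frac{\left(\left(9 - 11\right) 45 + \left(30 + i \sqrt{13}\right)\right) + 30220}{47474} = \left(\left(\left(-2\right) 45 + \left(30 + i \sqrt{13}\right)\right) + 30220\right) \frac{1}{47474} = \left(\left(-90 + \left(30 + i \sqrt{13}\right)\right) + 30220\right) \frac{1}{47474} = \left(\left(-60 + i \sqrt{13}\right) + 30220\right) \frac{1}{47474} = \left(30160 + i \sqrt{13}\right) \frac{1}{47474} = \frac{15080}{23737} + \frac{i \sqrt{13}}{47474}$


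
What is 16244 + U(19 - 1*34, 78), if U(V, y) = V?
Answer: 16229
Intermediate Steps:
16244 + U(19 - 1*34, 78) = 16244 + (19 - 1*34) = 16244 + (19 - 34) = 16244 - 15 = 16229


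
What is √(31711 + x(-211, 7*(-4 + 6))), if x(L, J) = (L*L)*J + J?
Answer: √655019 ≈ 809.33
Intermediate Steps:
x(L, J) = J + J*L² (x(L, J) = L²*J + J = J*L² + J = J + J*L²)
√(31711 + x(-211, 7*(-4 + 6))) = √(31711 + (7*(-4 + 6))*(1 + (-211)²)) = √(31711 + (7*2)*(1 + 44521)) = √(31711 + 14*44522) = √(31711 + 623308) = √655019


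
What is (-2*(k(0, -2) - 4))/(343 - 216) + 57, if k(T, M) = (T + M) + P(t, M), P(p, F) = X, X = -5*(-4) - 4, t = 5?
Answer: 7219/127 ≈ 56.843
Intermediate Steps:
X = 16 (X = 20 - 4 = 16)
P(p, F) = 16
k(T, M) = 16 + M + T (k(T, M) = (T + M) + 16 = (M + T) + 16 = 16 + M + T)
(-2*(k(0, -2) - 4))/(343 - 216) + 57 = (-2*((16 - 2 + 0) - 4))/(343 - 216) + 57 = -2*(14 - 4)/127 + 57 = -2*10*(1/127) + 57 = -20*1/127 + 57 = -20/127 + 57 = 7219/127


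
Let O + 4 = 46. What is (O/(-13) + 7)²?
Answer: 2401/169 ≈ 14.207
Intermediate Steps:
O = 42 (O = -4 + 46 = 42)
(O/(-13) + 7)² = (42/(-13) + 7)² = (42*(-1/13) + 7)² = (-42/13 + 7)² = (49/13)² = 2401/169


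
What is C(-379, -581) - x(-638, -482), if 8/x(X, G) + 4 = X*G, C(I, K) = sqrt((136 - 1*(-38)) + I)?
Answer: -1/38439 + I*sqrt(205) ≈ -2.6015e-5 + 14.318*I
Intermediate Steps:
C(I, K) = sqrt(174 + I) (C(I, K) = sqrt((136 + 38) + I) = sqrt(174 + I))
x(X, G) = 8/(-4 + G*X) (x(X, G) = 8/(-4 + X*G) = 8/(-4 + G*X))
C(-379, -581) - x(-638, -482) = sqrt(174 - 379) - 8/(-4 - 482*(-638)) = sqrt(-205) - 8/(-4 + 307516) = I*sqrt(205) - 8/307512 = I*sqrt(205) - 1*1/38439 = I*sqrt(205) - 1/38439 = -1/38439 + I*sqrt(205)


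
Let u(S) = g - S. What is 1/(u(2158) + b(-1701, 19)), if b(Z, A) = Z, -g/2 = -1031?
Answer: -1/1797 ≈ -0.00055648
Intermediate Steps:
g = 2062 (g = -2*(-1031) = 2062)
u(S) = 2062 - S
1/(u(2158) + b(-1701, 19)) = 1/((2062 - 1*2158) - 1701) = 1/((2062 - 2158) - 1701) = 1/(-96 - 1701) = 1/(-1797) = -1/1797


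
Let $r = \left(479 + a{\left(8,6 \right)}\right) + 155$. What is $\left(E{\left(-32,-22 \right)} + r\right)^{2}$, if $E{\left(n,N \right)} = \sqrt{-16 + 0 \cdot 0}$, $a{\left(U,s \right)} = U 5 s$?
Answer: $763860 + 6992 i \approx 7.6386 \cdot 10^{5} + 6992.0 i$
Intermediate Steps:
$a{\left(U,s \right)} = 5 U s$
$r = 874$ ($r = \left(479 + 5 \cdot 8 \cdot 6\right) + 155 = \left(479 + 240\right) + 155 = 719 + 155 = 874$)
$E{\left(n,N \right)} = 4 i$ ($E{\left(n,N \right)} = \sqrt{-16 + 0} = \sqrt{-16} = 4 i$)
$\left(E{\left(-32,-22 \right)} + r\right)^{2} = \left(4 i + 874\right)^{2} = \left(874 + 4 i\right)^{2}$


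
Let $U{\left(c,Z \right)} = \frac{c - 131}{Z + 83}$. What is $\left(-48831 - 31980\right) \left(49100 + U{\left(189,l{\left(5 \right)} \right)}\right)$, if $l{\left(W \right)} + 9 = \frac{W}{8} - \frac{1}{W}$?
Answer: $- \frac{11812387919220}{2977} \approx -3.9679 \cdot 10^{9}$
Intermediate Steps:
$l{\left(W \right)} = -9 - \frac{1}{W} + \frac{W}{8}$ ($l{\left(W \right)} = -9 + \left(\frac{W}{8} - \frac{1}{W}\right) = -9 + \left(- \frac{1}{W} + \frac{W}{8}\right) = -9 - \frac{1}{W} + \frac{W}{8}$)
$U{\left(c,Z \right)} = \frac{-131 + c}{83 + Z}$
$\left(-48831 - 31980\right) \left(49100 + U{\left(189,l{\left(5 \right)} \right)}\right) = \left(-48831 - 31980\right) \left(49100 + \frac{-131 + 189}{83 - \frac{343}{40}}\right) = - 80811 \left(49100 + \frac{1}{83 - \frac{343}{40}} \cdot 58\right) = - 80811 \left(49100 + \frac{1}{\frac{2977}{40}} \cdot 58\right) = - 80811 \left(49100 + \frac{40}{2977} \cdot 58\right) = - 80811 \left(49100 + \frac{2320}{2977}\right) = \left(-80811\right) \frac{146173020}{2977} = - \frac{11812387919220}{2977}$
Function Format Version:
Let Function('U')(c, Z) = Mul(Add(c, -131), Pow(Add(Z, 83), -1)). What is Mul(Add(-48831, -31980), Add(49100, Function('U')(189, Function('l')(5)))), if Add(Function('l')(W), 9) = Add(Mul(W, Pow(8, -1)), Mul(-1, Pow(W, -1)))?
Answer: Rational(-11812387919220, 2977) ≈ -3.9679e+9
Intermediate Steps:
Function('l')(W) = Add(-9, Mul(-1, Pow(W, -1)), Mul(Rational(1, 8), W)) (Function('l')(W) = Add(-9, Add(Mul(W, Pow(8, -1)), Mul(-1, Pow(W, -1)))) = Add(-9, Add(Mul(W, Rational(1, 8)), Mul(-1, Pow(W, -1)))) = Add(-9, Add(Mul(Rational(1, 8), W), Mul(-1, Pow(W, -1)))) = Add(-9, Add(Mul(-1, Pow(W, -1)), Mul(Rational(1, 8), W))) = Add(-9, Mul(-1, Pow(W, -1)), Mul(Rational(1, 8), W)))
Function('U')(c, Z) = Mul(Pow(Add(83, Z), -1), Add(-131, c)) (Function('U')(c, Z) = Mul(Add(-131, c), Pow(Add(83, Z), -1)) = Mul(Pow(Add(83, Z), -1), Add(-131, c)))
Mul(Add(-48831, -31980), Add(49100, Function('U')(189, Function('l')(5)))) = Mul(Add(-48831, -31980), Add(49100, Mul(Pow(Add(83, Add(-9, Mul(-1, Pow(5, -1)), Mul(Rational(1, 8), 5))), -1), Add(-131, 189)))) = Mul(-80811, Add(49100, Mul(Pow(Add(83, Add(-9, Mul(-1, Rational(1, 5)), Rational(5, 8))), -1), 58))) = Mul(-80811, Add(49100, Mul(Pow(Add(83, Add(-9, Rational(-1, 5), Rational(5, 8))), -1), 58))) = Mul(-80811, Add(49100, Mul(Pow(Add(83, Rational(-343, 40)), -1), 58))) = Mul(-80811, Add(49100, Mul(Pow(Rational(2977, 40), -1), 58))) = Mul(-80811, Add(49100, Mul(Rational(40, 2977), 58))) = Mul(-80811, Add(49100, Rational(2320, 2977))) = Mul(-80811, Rational(146173020, 2977)) = Rational(-11812387919220, 2977)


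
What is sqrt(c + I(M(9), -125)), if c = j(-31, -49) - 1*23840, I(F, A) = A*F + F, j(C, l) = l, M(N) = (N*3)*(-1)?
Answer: I*sqrt(20541) ≈ 143.32*I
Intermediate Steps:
M(N) = -3*N (M(N) = (3*N)*(-1) = -3*N)
I(F, A) = F + A*F
c = -23889 (c = -49 - 1*23840 = -49 - 23840 = -23889)
sqrt(c + I(M(9), -125)) = sqrt(-23889 + (-3*9)*(1 - 125)) = sqrt(-23889 - 27*(-124)) = sqrt(-23889 + 3348) = sqrt(-20541) = I*sqrt(20541)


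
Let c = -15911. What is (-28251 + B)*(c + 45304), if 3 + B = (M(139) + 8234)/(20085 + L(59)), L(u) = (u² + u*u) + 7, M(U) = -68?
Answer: -3744548423525/4509 ≈ -8.3046e+8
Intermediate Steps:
L(u) = 7 + 2*u² (L(u) = (u² + u²) + 7 = 2*u² + 7 = 7 + 2*u²)
B = -12166/4509 (B = -3 + (-68 + 8234)/(20085 + (7 + 2*59²)) = -3 + 8166/(20085 + (7 + 2*3481)) = -3 + 8166/(20085 + (7 + 6962)) = -3 + 8166/(20085 + 6969) = -3 + 8166/27054 = -3 + 8166*(1/27054) = -3 + 1361/4509 = -12166/4509 ≈ -2.6982)
(-28251 + B)*(c + 45304) = (-28251 - 12166/4509)*(-15911 + 45304) = -127395925/4509*29393 = -3744548423525/4509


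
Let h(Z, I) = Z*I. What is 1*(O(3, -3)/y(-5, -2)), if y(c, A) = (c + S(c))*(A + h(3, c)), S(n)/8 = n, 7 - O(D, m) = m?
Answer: 2/153 ≈ 0.013072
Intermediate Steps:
O(D, m) = 7 - m
h(Z, I) = I*Z
S(n) = 8*n
y(c, A) = 9*c*(A + 3*c) (y(c, A) = (c + 8*c)*(A + c*3) = (9*c)*(A + 3*c) = 9*c*(A + 3*c))
1*(O(3, -3)/y(-5, -2)) = 1*((7 - 1*(-3))/((9*(-5)*(-2 + 3*(-5))))) = 1*((7 + 3)/((9*(-5)*(-2 - 15)))) = 1*(10/((9*(-5)*(-17)))) = 1*(10/765) = 1*(10*(1/765)) = 1*(2/153) = 2/153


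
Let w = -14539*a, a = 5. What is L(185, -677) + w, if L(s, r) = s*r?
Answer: -197940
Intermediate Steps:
w = -72695 (w = -14539*5 = -72695)
L(s, r) = r*s
L(185, -677) + w = -677*185 - 72695 = -125245 - 72695 = -197940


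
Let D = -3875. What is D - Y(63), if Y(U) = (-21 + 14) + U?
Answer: -3931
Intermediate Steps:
Y(U) = -7 + U
D - Y(63) = -3875 - (-7 + 63) = -3875 - 1*56 = -3875 - 56 = -3931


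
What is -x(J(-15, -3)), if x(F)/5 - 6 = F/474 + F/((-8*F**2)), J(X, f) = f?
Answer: -57215/1896 ≈ -30.177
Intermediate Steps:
x(F) = 30 - 5/(8*F) + 5*F/474 (x(F) = 30 + 5*(F/474 + F/((-8*F**2))) = 30 + 5*(F*(1/474) + F*(-1/(8*F**2))) = 30 + 5*(F/474 - 1/(8*F)) = 30 + 5*(-1/(8*F) + F/474) = 30 + (-5/(8*F) + 5*F/474) = 30 - 5/(8*F) + 5*F/474)
-x(J(-15, -3)) = -5*(-237 + 4*(-3)*(2844 - 3))/(1896*(-3)) = -5*(-1)*(-237 + 4*(-3)*2841)/(1896*3) = -5*(-1)*(-237 - 34092)/(1896*3) = -5*(-1)*(-34329)/(1896*3) = -1*57215/1896 = -57215/1896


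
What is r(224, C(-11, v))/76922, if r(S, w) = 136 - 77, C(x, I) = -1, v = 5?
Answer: 59/76922 ≈ 0.00076701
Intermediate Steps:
r(S, w) = 59
r(224, C(-11, v))/76922 = 59/76922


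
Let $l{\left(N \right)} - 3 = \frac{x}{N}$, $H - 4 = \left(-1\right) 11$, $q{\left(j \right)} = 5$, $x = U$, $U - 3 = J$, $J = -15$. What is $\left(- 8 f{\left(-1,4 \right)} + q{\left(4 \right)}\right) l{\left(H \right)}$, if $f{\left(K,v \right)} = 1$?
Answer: $- \frac{99}{7} \approx -14.143$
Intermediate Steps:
$U = -12$ ($U = 3 - 15 = -12$)
$x = -12$
$H = -7$ ($H = 4 - 11 = -7$)
$l{\left(N \right)} = 3 - \frac{12}{N}$
$\left(- 8 f{\left(-1,4 \right)} + q{\left(4 \right)}\right) l{\left(H \right)} = \left(\left(-8\right) 1 + 5\right) \left(3 - \frac{12}{-7}\right) = \left(-8 + 5\right) \left(3 - - \frac{12}{7}\right) = - 3 \left(3 + \frac{12}{7}\right) = \left(-3\right) \frac{33}{7} = - \frac{99}{7}$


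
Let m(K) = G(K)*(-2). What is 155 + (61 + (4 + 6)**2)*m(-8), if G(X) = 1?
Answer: -167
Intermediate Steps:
m(K) = -2 (m(K) = 1*(-2) = -2)
155 + (61 + (4 + 6)**2)*m(-8) = 155 + (61 + (4 + 6)**2)*(-2) = 155 + (61 + 10**2)*(-2) = 155 + (61 + 100)*(-2) = 155 + 161*(-2) = 155 - 322 = -167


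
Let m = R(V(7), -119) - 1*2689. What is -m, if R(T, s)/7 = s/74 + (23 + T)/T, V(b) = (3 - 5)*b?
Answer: 100076/37 ≈ 2704.8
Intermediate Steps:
V(b) = -2*b
R(T, s) = 7*s/74 + 7*(23 + T)/T (R(T, s) = 7*(s/74 + (23 + T)/T) = 7*s/74 + 7*(23 + T)/T)
m = -100076/37 (m = (7 + 161/((-2*7)) + (7/74)*(-119)) - 1*2689 = (7 + 161/(-14) - 833/74) - 2689 = (7 + 161*(-1/14) - 833/74) - 2689 = (7 - 23/2 - 833/74) - 2689 = -583/37 - 2689 = -100076/37 ≈ -2704.8)
-m = -1*(-100076/37) = 100076/37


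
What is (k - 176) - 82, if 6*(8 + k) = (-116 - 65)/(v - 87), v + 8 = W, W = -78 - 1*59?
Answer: -370091/1392 ≈ -265.87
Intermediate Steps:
W = -137 (W = -78 - 59 = -137)
v = -145 (v = -8 - 137 = -145)
k = -10955/1392 (k = -8 + ((-116 - 65)/(-145 - 87))/6 = -8 + (-181/(-232))/6 = -8 + (-181*(-1/232))/6 = -8 + (⅙)*(181/232) = -8 + 181/1392 = -10955/1392 ≈ -7.8700)
(k - 176) - 82 = (-10955/1392 - 176) - 82 = -255947/1392 - 82 = -370091/1392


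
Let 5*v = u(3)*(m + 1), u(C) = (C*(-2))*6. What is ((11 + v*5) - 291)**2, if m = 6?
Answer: 283024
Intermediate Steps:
u(C) = -12*C (u(C) = -2*C*6 = -12*C)
v = -252/5 (v = ((-12*3)*(6 + 1))/5 = (-36*7)/5 = (1/5)*(-252) = -252/5 ≈ -50.400)
((11 + v*5) - 291)**2 = ((11 - 252/5*5) - 291)**2 = ((11 - 252) - 291)**2 = (-241 - 291)**2 = (-532)**2 = 283024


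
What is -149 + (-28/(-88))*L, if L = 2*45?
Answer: -1324/11 ≈ -120.36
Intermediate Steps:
L = 90
-149 + (-28/(-88))*L = -149 - 28/(-88)*90 = -149 - 28*(-1/88)*90 = -149 + (7/22)*90 = -149 + 315/11 = -1324/11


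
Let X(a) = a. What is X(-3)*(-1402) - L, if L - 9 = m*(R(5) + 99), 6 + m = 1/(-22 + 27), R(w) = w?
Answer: 24001/5 ≈ 4800.2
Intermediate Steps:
m = -29/5 (m = -6 + 1/(-22 + 27) = -6 + 1/5 = -29/5 ≈ -5.8000)
L = -2971/5 (L = 9 - 29*(5 + 99)/5 = 9 - 29/5*104 = 9 - 3016/5 = -2971/5 ≈ -594.20)
X(-3)*(-1402) - L = -3*(-1402) - 1*(-2971/5) = 4206 + 2971/5 = 24001/5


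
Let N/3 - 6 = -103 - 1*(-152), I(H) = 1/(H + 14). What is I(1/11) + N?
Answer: 25586/155 ≈ 165.07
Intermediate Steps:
I(H) = 1/(14 + H)
N = 165 (N = 18 + 3*(-103 - 1*(-152)) = 18 + 3*(-103 + 152) = 18 + 3*49 = 18 + 147 = 165)
I(1/11) + N = 1/(14 + 1/11) + 165 = 1/(155/11) + 165 = 11/155 + 165 = 25586/155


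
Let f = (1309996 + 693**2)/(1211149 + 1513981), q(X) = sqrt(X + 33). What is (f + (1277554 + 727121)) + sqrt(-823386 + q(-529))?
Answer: 1092600354599/545026 + sqrt(-823386 + 4*I*sqrt(31)) ≈ 2.0047e+6 + 907.41*I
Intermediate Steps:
q(X) = sqrt(33 + X)
f = 358049/545026 (f = (1309996 + 480249)/2725130 = 1790245*(1/2725130) = 358049/545026 ≈ 0.65694)
(f + (1277554 + 727121)) + sqrt(-823386 + q(-529)) = (358049/545026 + (1277554 + 727121)) + sqrt(-823386 + sqrt(33 - 529)) = (358049/545026 + 2004675) + sqrt(-823386 + sqrt(-496)) = 1092600354599/545026 + sqrt(-823386 + 4*I*sqrt(31))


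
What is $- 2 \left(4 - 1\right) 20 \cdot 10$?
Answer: $-1200$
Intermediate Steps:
$- 2 \left(4 - 1\right) 20 \cdot 10 = \left(-2\right) 3 \cdot 20 \cdot 10 = \left(-6\right) 20 \cdot 10 = \left(-120\right) 10 = -1200$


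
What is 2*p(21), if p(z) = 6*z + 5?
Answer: 262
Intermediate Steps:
p(z) = 5 + 6*z
2*p(21) = 2*(5 + 6*21) = 2*(5 + 126) = 2*131 = 262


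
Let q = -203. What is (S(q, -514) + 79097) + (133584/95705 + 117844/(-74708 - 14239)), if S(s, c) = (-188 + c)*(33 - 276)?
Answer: 2125470245160733/8512672635 ≈ 2.4968e+5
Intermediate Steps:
S(s, c) = 45684 - 243*c (S(s, c) = (-188 + c)*(-243) = 45684 - 243*c)
(S(q, -514) + 79097) + (133584/95705 + 117844/(-74708 - 14239)) = ((45684 - 243*(-514)) + 79097) + (133584/95705 + 117844/(-74708 - 14239)) = ((45684 + 124902) + 79097) + (133584*(1/95705) + 117844/(-88947)) = (170586 + 79097) + (133584/95705 + 117844*(-1/88947)) = 249683 + (133584/95705 - 117844/88947) = 249683 + 603636028/8512672635 = 2125470245160733/8512672635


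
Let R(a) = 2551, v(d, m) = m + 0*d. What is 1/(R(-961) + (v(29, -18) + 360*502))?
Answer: 1/183253 ≈ 5.4569e-6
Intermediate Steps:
v(d, m) = m (v(d, m) = m + 0 = m)
1/(R(-961) + (v(29, -18) + 360*502)) = 1/(2551 + (-18 + 360*502)) = 1/(2551 + (-18 + 180720)) = 1/(2551 + 180702) = 1/183253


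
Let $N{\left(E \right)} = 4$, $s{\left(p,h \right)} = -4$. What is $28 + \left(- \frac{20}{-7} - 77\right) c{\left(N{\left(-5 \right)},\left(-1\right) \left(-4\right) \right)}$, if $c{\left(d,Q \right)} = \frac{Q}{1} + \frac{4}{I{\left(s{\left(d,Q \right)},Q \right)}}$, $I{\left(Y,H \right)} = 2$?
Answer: $- \frac{2918}{7} \approx -416.86$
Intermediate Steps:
$c{\left(d,Q \right)} = 2 + Q$ ($c{\left(d,Q \right)} = \frac{Q}{1} + \frac{4}{2} = Q 1 + 4 \cdot \frac{1}{2} = Q + 2 = 2 + Q$)
$28 + \left(- \frac{20}{-7} - 77\right) c{\left(N{\left(-5 \right)},\left(-1\right) \left(-4\right) \right)} = 28 + \left(- \frac{20}{-7} - 77\right) \left(2 - -4\right) = 28 + \left(\left(-20\right) \left(- \frac{1}{7}\right) - 77\right) \left(2 + 4\right) = 28 + \left(\frac{20}{7} - 77\right) 6 = 28 - \frac{3114}{7} = - \frac{2918}{7}$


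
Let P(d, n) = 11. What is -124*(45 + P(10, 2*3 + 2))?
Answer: -6944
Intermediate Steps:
-124*(45 + P(10, 2*3 + 2)) = -124*(45 + 11) = -124*56 = -6944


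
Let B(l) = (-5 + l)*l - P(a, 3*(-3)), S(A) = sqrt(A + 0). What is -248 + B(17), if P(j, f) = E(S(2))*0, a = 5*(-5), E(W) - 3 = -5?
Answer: -44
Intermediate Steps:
S(A) = sqrt(A)
E(W) = -2 (E(W) = 3 - 5 = -2)
a = -25
P(j, f) = 0 (P(j, f) = -2*0 = 0)
B(l) = l*(-5 + l) (B(l) = (-5 + l)*l - 1*0 = l*(-5 + l) + 0 = l*(-5 + l))
-248 + B(17) = -248 + 17*(-5 + 17) = -248 + 17*12 = -248 + 204 = -44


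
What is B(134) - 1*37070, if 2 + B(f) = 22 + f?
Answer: -36916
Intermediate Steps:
B(f) = 20 + f (B(f) = -2 + (22 + f) = 20 + f)
B(134) - 1*37070 = (20 + 134) - 1*37070 = 154 - 37070 = -36916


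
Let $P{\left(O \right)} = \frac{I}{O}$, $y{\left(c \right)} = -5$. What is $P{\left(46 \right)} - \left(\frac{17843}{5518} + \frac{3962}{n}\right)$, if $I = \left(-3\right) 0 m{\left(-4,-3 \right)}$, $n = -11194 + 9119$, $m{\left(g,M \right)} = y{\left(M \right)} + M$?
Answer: $- \frac{15161909}{11449850} \approx -1.3242$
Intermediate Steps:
$m{\left(g,M \right)} = -5 + M$
$n = -2075$
$I = 0$ ($I = \left(-3\right) 0 \left(-5 - 3\right) = 0 \left(-8\right) = 0$)
$P{\left(O \right)} = 0$ ($P{\left(O \right)} = \frac{0}{O} = 0$)
$P{\left(46 \right)} - \left(\frac{17843}{5518} + \frac{3962}{n}\right) = 0 - \left(- \frac{3962}{2075} + \frac{17843}{5518}\right) = 0 - \frac{15161909}{11449850} = - \frac{15161909}{11449850}$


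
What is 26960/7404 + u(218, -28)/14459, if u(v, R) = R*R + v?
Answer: 99308362/26763609 ≈ 3.7106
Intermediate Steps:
u(v, R) = v + R² (u(v, R) = R² + v = v + R²)
26960/7404 + u(218, -28)/14459 = 26960/7404 + (218 + (-28)²)/14459 = 26960*(1/7404) + (218 + 784)*(1/14459) = 6740/1851 + 1002*(1/14459) = 6740/1851 + 1002/14459 = 99308362/26763609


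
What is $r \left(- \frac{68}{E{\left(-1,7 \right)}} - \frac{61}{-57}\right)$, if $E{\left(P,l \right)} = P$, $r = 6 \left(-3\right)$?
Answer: $- \frac{23622}{19} \approx -1243.3$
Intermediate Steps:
$r = -18$
$r \left(- \frac{68}{E{\left(-1,7 \right)}} - \frac{61}{-57}\right) = - 18 \left(- \frac{68}{-1} - \frac{61}{-57}\right) = - 18 \left(\left(-68\right) \left(-1\right) - - \frac{61}{57}\right) = - 18 \left(68 + \frac{61}{57}\right) = \left(-18\right) \frac{3937}{57} = - \frac{23622}{19}$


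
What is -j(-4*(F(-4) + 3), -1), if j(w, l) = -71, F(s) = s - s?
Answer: 71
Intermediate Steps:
F(s) = 0
-j(-4*(F(-4) + 3), -1) = -1*(-71) = 71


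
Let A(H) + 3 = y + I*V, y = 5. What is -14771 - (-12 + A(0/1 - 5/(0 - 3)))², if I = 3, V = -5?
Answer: -15396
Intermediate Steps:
A(H) = -13 (A(H) = -3 + (5 + 3*(-5)) = -3 + (5 - 15) = -3 - 10 = -13)
-14771 - (-12 + A(0/1 - 5/(0 - 3)))² = -14771 - (-12 - 13)² = -14771 - 1*(-25)² = -14771 - 1*625 = -14771 - 625 = -15396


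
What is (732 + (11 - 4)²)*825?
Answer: 644325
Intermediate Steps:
(732 + (11 - 4)²)*825 = (732 + 7²)*825 = (732 + 49)*825 = 781*825 = 644325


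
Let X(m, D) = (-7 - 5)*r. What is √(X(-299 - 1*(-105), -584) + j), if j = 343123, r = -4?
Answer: √343171 ≈ 585.81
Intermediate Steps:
X(m, D) = 48 (X(m, D) = (-7 - 5)*(-4) = -12*(-4) = 48)
√(X(-299 - 1*(-105), -584) + j) = √(48 + 343123) = √343171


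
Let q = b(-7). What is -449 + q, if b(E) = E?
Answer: -456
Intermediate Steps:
q = -7
-449 + q = -449 - 7 = -456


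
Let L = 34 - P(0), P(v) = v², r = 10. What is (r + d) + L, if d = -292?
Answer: -248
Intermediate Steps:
L = 34 (L = 34 - 1*0² = 34 - 1*0 = 34 + 0 = 34)
(r + d) + L = (10 - 292) + 34 = -282 + 34 = -248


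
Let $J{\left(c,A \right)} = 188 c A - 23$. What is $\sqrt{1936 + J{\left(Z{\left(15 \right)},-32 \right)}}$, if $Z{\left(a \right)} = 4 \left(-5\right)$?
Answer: $\sqrt{122233} \approx 349.62$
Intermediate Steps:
$Z{\left(a \right)} = -20$
$J{\left(c,A \right)} = -23 + 188 A c$ ($J{\left(c,A \right)} = 188 A c - 23 = -23 + 188 A c$)
$\sqrt{1936 + J{\left(Z{\left(15 \right)},-32 \right)}} = \sqrt{1936 - \left(23 + 6016 \left(-20\right)\right)} = \sqrt{1936 + \left(-23 + 120320\right)} = \sqrt{1936 + 120297} = \sqrt{122233}$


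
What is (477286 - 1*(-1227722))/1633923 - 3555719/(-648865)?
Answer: 2305363690519/353398482465 ≈ 6.5234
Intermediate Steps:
(477286 - 1*(-1227722))/1633923 - 3555719/(-648865) = (477286 + 1227722)*(1/1633923) - 3555719*(-1/648865) = 1705008*(1/1633923) + 3555719/648865 = 568336/544641 + 3555719/648865 = 2305363690519/353398482465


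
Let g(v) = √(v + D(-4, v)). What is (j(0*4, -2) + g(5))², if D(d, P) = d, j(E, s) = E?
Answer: 1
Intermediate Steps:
g(v) = √(-4 + v) (g(v) = √(v - 4) = √(-4 + v))
(j(0*4, -2) + g(5))² = (0*4 + √(-4 + 5))² = (0 + √1)² = (0 + 1)² = 1² = 1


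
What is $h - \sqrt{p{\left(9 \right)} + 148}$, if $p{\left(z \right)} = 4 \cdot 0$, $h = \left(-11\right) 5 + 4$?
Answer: $-51 - 2 \sqrt{37} \approx -63.166$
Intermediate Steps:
$h = -51$ ($h = -55 + 4 = -51$)
$p{\left(z \right)} = 0$
$h - \sqrt{p{\left(9 \right)} + 148} = -51 - \sqrt{0 + 148} = -51 - \sqrt{148} = -51 - 2 \sqrt{37}$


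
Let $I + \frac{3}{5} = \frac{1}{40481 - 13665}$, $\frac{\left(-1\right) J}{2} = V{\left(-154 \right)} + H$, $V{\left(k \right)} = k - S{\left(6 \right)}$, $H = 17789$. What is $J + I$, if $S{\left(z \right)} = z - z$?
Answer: $- \frac{4729082043}{134080} \approx -35271.0$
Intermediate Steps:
$S{\left(z \right)} = 0$
$V{\left(k \right)} = k$ ($V{\left(k \right)} = k - 0 = k + 0 = k$)
$J = -35270$ ($J = - 2 \left(-154 + 17789\right) = \left(-2\right) 17635 = -35270$)
$I = - \frac{80443}{134080}$ ($I = - \frac{3}{5} + \frac{1}{40481 - 13665} = - \frac{3}{5} + \frac{1}{26816} = - \frac{80443}{134080} \approx -0.59996$)
$J + I = -35270 - \frac{80443}{134080} = - \frac{4729082043}{134080}$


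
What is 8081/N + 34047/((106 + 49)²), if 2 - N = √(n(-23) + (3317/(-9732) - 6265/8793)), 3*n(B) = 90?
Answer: -2210321186988273/3419194779025 - 48486*√654232180689631/711591005 ≈ -2389.3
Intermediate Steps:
n(B) = 30 (n(B) = (⅓)*90 = 30)
N = 2 - √654232180689631/4754082 (N = 2 - √(30 + (3317/(-9732) - 6265/8793)) = 2 - √(30 + (3317*(-1/9732) - 6265*1/8793)) = 2 - √(30 + (-3317/9732 - 6265/8793)) = 2 - √(30 - 30045787/28524492) = 2 - √(825688973/28524492) = 2 - √654232180689631/4754082 ≈ -3.3802)
8081/N + 34047/((106 + 49)²) = 8081/(2 - √654232180689631/4754082) + 34047/((106 + 49)²) = 8081/(2 - √654232180689631/4754082) + 34047/(155²) = 8081/(2 - √654232180689631/4754082) + 34047/24025 = 34047/24025 + 8081/(2 - √654232180689631/4754082)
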